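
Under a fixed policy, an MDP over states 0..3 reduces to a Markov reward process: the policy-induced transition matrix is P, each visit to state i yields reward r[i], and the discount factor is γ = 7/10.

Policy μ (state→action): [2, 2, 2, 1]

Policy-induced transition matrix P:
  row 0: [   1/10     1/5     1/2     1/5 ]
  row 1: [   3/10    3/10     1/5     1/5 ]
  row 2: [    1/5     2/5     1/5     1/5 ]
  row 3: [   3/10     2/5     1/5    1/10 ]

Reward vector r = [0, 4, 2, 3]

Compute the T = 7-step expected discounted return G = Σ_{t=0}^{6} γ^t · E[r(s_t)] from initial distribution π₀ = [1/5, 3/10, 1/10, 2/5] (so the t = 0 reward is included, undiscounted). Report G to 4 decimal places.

G = 7.4459

t=0: π = [0.2000, 0.3000, 0.1000, 0.4000], E[r] = 2.6000, γ^t·E[r] = 2.600000, running G = 2.600000
t=1: π = [0.2500, 0.3300, 0.2600, 0.1600], E[r] = 2.3200, γ^t·E[r] = 1.624000, running G = 4.224000
t=2: π = [0.2240, 0.3170, 0.2750, 0.1840], E[r] = 2.3700, γ^t·E[r] = 1.161300, running G = 5.385300
t=3: π = [0.2277, 0.3235, 0.2672, 0.1816], E[r] = 2.3732, γ^t·E[r] = 0.814008, running G = 6.199308
t=4: π = [0.2277, 0.3221, 0.2683, 0.1818], E[r] = 2.3706, γ^t·E[r] = 0.569176, running G = 6.768484
t=5: π = [0.2276, 0.3222, 0.2683, 0.1818], E[r] = 2.3711, γ^t·E[r] = 0.398503, running G = 7.166987
t=6: π = [0.2276, 0.3223, 0.2683, 0.1818], E[r] = 2.3710, γ^t·E[r] = 0.278950, running G = 7.445937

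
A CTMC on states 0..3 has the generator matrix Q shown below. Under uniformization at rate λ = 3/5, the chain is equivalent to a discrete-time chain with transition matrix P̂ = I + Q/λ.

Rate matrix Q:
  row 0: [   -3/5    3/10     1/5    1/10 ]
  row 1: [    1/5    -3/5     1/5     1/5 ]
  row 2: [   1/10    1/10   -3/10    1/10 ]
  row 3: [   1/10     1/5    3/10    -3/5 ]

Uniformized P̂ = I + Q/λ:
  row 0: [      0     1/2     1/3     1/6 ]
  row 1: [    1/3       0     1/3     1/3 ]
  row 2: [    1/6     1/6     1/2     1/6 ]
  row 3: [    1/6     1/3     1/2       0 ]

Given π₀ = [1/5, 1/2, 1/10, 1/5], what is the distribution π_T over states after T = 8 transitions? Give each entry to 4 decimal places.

π = [0.1738, 0.2176, 0.4348, 0.1738]

t=0: π = [0.2000, 0.5000, 0.1000, 0.2000]
t=1: π = [0.2167, 0.1833, 0.3833, 0.2167]
t=2: π = [0.1611, 0.2444, 0.4333, 0.1611]
t=3: π = [0.1806, 0.2065, 0.4324, 0.1806]
t=4: π = [0.1710, 0.2225, 0.4355, 0.1710]
t=5: π = [0.1753, 0.2151, 0.4344, 0.1753]
t=6: π = [0.1733, 0.2184, 0.4349, 0.1733]
t=7: π = [0.1742, 0.2169, 0.4347, 0.1742]
t=8: π = [0.1738, 0.2176, 0.4348, 0.1738]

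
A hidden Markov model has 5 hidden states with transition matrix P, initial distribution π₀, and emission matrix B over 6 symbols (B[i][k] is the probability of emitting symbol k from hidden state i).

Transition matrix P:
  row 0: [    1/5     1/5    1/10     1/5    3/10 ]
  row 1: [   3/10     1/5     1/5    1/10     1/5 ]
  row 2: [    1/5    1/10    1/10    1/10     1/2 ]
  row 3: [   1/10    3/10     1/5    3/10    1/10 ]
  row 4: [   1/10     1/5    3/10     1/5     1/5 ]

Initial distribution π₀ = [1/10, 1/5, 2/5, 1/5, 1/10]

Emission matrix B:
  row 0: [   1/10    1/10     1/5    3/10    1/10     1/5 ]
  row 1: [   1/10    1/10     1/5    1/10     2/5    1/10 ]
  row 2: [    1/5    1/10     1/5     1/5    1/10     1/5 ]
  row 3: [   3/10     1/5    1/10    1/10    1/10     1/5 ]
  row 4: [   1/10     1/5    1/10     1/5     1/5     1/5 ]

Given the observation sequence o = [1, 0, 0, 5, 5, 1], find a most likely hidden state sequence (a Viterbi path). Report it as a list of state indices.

t=0: δ = [1.000e-02, 2.000e-02, 4.000e-02, 4.000e-02, 2.000e-02]  (obs o_0=1)
t=1: δ = [8.000e-04, 1.200e-03, 1.600e-03, 3.600e-03, 2.000e-03]  ψ = [2, 3, 3, 3, 2]  (obs o_1=0)
t=2: δ = [3.600e-05, 1.080e-04, 1.440e-04, 3.240e-04, 8.000e-05]  ψ = [1, 3, 3, 3, 2]  (obs o_2=0)
t=3: δ = [6.480e-06, 9.720e-06, 1.296e-05, 1.944e-05, 1.440e-05]  ψ = [1, 3, 3, 3, 2]  (obs o_3=5)
t=4: δ = [5.832e-07, 5.832e-07, 8.640e-07, 1.166e-06, 1.296e-06]  ψ = [1, 3, 4, 3, 2]  (obs o_4=5)
t=5: δ = [1.750e-08, 3.499e-08, 3.888e-08, 6.998e-08, 8.640e-08]  ψ = [1, 3, 4, 3, 2]  (obs o_5=1)
backtrack: best end state = 4; path = [3, 3, 2, 4, 2, 4]

path = [3, 3, 2, 4, 2, 4]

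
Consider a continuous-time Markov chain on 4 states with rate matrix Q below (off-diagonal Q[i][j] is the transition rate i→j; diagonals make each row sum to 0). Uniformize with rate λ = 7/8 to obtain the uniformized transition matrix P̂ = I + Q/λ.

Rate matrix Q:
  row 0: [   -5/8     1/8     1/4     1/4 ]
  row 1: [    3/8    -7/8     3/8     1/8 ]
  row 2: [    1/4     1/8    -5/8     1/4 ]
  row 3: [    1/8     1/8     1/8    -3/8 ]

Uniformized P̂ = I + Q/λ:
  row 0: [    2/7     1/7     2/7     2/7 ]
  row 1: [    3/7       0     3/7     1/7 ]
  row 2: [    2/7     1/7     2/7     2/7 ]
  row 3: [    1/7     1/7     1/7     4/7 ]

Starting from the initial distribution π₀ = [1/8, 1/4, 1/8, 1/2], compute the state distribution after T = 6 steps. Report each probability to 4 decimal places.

π = [0.2500, 0.1250, 0.2500, 0.3750]

t=0: π = [0.1250, 0.2500, 0.1250, 0.5000]
t=1: π = [0.2500, 0.1071, 0.2500, 0.3929]
t=2: π = [0.2449, 0.1276, 0.2449, 0.3827]
t=3: π = [0.2493, 0.1246, 0.2493, 0.3768]
t=4: π = [0.2497, 0.1251, 0.2497, 0.3756]
t=5: π = [0.2499, 0.1250, 0.2499, 0.3752]
t=6: π = [0.2500, 0.1250, 0.2500, 0.3750]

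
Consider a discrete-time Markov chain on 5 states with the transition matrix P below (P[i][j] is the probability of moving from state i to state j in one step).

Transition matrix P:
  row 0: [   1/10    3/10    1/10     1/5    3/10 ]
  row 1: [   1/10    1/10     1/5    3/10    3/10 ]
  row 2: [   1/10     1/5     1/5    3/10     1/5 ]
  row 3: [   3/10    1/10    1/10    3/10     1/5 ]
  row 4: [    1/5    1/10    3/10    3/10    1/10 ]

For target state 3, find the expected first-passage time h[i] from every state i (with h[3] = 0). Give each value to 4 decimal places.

First-step conditioning: h[3] = 0; for i ≠ 3, h[i] = 1 + Σ_k P[i][k]·h[k].
  h[0] = 1 + 1/10·h[0] + 3/10·h[1] + 1/10·h[2] + 3/10·h[4]
  h[1] = 1 + 1/10·h[0] + 1/10·h[1] + 1/5·h[2] + 3/10·h[4]
  h[2] = 1 + 1/10·h[0] + 1/5·h[1] + 1/5·h[2] + 1/5·h[4]
  h[4] = 1 + 1/5·h[0] + 1/10·h[1] + 3/10·h[2] + 1/10·h[4]
Solving the 4×4 linear system over states ≠ 3 gives exactly h = [6650/1739, 6045/1739, 6040/1739, 0, 6095/1739] (h[3] = 0 is the target).

h = [3.8240, 3.4761, 3.4733, 0.0000, 3.5049]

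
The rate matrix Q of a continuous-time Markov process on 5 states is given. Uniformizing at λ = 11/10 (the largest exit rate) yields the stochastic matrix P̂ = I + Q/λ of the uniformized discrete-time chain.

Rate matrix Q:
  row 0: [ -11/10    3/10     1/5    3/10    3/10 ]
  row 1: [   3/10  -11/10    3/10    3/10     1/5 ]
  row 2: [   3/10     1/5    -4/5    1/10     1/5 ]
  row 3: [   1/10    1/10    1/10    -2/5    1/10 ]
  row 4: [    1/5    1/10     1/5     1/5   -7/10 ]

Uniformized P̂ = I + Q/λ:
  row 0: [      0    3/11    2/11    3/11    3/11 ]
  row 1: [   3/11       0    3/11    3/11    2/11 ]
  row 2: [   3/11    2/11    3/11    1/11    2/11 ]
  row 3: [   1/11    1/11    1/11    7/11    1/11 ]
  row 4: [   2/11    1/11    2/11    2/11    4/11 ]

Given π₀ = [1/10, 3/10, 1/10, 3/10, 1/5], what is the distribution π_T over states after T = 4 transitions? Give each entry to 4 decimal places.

t=0: π = [0.1000, 0.3000, 0.1000, 0.3000, 0.2000]
t=1: π = [0.1727, 0.0909, 0.1909, 0.3455, 0.2000]
t=2: π = [0.1446, 0.1314, 0.1760, 0.3455, 0.2025]
t=3: π = [0.1521, 0.1213, 0.1784, 0.3479, 0.2004]
t=4: π = [0.1498, 0.1237, 0.1774, 0.3486, 0.2004]

π = [0.1498, 0.1237, 0.1774, 0.3486, 0.2004]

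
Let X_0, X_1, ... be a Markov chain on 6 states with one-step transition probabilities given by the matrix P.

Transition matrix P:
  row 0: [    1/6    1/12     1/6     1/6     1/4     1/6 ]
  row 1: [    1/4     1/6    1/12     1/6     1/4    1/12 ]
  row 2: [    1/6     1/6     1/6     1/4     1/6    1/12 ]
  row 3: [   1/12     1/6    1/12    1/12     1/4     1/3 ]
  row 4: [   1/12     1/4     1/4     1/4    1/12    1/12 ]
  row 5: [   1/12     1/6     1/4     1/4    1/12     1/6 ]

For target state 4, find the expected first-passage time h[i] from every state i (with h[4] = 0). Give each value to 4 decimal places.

h = [4.7983, 4.6931, 5.1283, 4.8919, 0.0000, 5.6245]

First-step conditioning: h[4] = 0; for i ≠ 4, h[i] = 1 + Σ_k P[i][k]·h[k].
  h[0] = 1 + 1/6·h[0] + 1/12·h[1] + 1/6·h[2] + 1/6·h[3] + 1/6·h[5]
  h[1] = 1 + 1/4·h[0] + 1/6·h[1] + 1/12·h[2] + 1/6·h[3] + 1/12·h[5]
  h[2] = 1 + 1/6·h[0] + 1/6·h[1] + 1/6·h[2] + 1/4·h[3] + 1/12·h[5]
  h[3] = 1 + 1/12·h[0] + 1/6·h[1] + 1/12·h[2] + 1/12·h[3] + 1/3·h[5]
  h[5] = 1 + 1/12·h[0] + 1/6·h[1] + 1/4·h[2] + 1/4·h[3] + 1/6·h[5]
Solving the 5×5 linear system over states ≠ 4 gives exactly h = [20906/4357, 20448/4357, 22344/4357, 21314/4357, 0, 24506/4357] (h[4] = 0 is the target).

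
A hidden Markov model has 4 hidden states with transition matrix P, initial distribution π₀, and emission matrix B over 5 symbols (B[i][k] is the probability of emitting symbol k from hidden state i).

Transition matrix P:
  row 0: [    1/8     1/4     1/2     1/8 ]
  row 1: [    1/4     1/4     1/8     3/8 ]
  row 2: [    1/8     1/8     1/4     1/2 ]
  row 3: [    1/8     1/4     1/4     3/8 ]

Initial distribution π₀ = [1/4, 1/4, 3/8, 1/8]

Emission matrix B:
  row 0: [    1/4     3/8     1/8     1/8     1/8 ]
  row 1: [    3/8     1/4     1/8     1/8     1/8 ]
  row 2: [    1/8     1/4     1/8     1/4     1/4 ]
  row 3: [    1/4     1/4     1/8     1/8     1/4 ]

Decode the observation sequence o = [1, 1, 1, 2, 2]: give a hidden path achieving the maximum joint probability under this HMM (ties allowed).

path = [0, 2, 3, 3, 3]

t=0: δ = [9.375e-02, 6.250e-02, 9.375e-02, 3.125e-02]  (obs o_0=1)
t=1: δ = [5.859e-03, 5.859e-03, 1.172e-02, 1.172e-02]  ψ = [1, 0, 0, 2]  (obs o_1=1)
t=2: δ = [5.493e-04, 7.324e-04, 7.324e-04, 1.465e-03]  ψ = [1, 3, 0, 2]  (obs o_2=1)
t=3: δ = [2.289e-05, 4.578e-05, 4.578e-05, 6.866e-05]  ψ = [1, 3, 3, 3]  (obs o_3=2)
t=4: δ = [1.431e-06, 2.146e-06, 2.146e-06, 3.219e-06]  ψ = [1, 3, 3, 3]  (obs o_4=2)
backtrack: best end state = 3; path = [0, 2, 3, 3, 3]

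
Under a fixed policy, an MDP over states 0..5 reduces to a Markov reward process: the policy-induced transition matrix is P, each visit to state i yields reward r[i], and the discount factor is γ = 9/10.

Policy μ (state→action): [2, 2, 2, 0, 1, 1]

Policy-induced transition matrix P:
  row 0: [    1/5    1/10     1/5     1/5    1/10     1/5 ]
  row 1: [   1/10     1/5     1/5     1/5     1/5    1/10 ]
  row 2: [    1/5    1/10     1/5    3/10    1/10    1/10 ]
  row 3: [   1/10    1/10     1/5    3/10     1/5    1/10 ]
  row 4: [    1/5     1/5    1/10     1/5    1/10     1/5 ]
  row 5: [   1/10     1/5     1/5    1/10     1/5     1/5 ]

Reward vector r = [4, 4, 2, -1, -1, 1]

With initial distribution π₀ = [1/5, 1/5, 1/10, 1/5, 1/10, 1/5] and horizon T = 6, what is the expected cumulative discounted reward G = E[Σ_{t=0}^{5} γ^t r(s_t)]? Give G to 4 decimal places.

G = 6.5353

t=0: π = [0.2000, 0.2000, 0.1000, 0.2000, 0.1000, 0.2000], E[r] = 1.7000, γ^t·E[r] = 1.700000, running G = 1.700000
t=1: π = [0.1400, 0.1500, 0.1900, 0.2100, 0.1600, 0.1500], E[r] = 1.3200, γ^t·E[r] = 1.188000, running G = 2.888000
t=2: π = [0.1490, 0.1460, 0.1840, 0.2250, 0.1510, 0.1450], E[r] = 1.3170, γ^t·E[r] = 1.066770, running G = 3.954770
t=3: π = [0.1484, 0.1442, 0.1849, 0.2264, 0.1516, 0.1445], E[r] = 1.3067, γ^t·E[r] = 0.952584, running G = 4.907354
t=4: π = [0.1485, 0.1440, 0.1848, 0.2267, 0.1515, 0.1445], E[r] = 1.3060, γ^t·E[r] = 0.856880, running G = 5.764234
t=5: π = [0.1485, 0.1440, 0.1848, 0.2267, 0.1515, 0.1444], E[r] = 1.3059, γ^t·E[r] = 0.771093, running G = 6.535327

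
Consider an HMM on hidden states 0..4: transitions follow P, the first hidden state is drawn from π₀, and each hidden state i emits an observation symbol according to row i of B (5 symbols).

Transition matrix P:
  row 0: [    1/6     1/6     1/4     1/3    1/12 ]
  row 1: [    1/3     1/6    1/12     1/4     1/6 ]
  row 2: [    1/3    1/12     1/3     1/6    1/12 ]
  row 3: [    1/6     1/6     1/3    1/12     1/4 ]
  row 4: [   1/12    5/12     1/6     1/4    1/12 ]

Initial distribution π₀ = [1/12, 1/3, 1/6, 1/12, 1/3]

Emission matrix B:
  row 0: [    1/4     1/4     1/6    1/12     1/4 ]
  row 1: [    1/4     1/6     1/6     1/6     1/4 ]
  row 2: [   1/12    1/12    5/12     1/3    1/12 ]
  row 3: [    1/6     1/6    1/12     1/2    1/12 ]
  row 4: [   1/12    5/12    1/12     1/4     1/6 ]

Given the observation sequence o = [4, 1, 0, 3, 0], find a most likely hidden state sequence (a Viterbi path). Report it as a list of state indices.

t=0: δ = [2.083e-02, 8.333e-02, 1.389e-02, 6.944e-03, 5.556e-02]  (obs o_0=4)
t=1: δ = [6.944e-03, 3.858e-03, 7.716e-04, 3.472e-03, 5.787e-03]  ψ = [1, 4, 4, 1, 1]  (obs o_1=1)
t=2: δ = [3.215e-04, 6.028e-04, 1.447e-04, 3.858e-04, 7.234e-05]  ψ = [1, 4, 0, 0, 3]  (obs o_2=0)
t=3: δ = [1.674e-05, 1.674e-05, 4.287e-05, 7.535e-05, 2.512e-05]  ψ = [1, 1, 3, 1, 1]  (obs o_3=3)
t=4: δ = [3.572e-06, 3.140e-06, 2.093e-06, 1.191e-06, 1.570e-06]  ψ = [2, 3, 3, 2, 3]  (obs o_4=0)
backtrack: best end state = 0; path = [1, 0, 3, 2, 0]

path = [1, 0, 3, 2, 0]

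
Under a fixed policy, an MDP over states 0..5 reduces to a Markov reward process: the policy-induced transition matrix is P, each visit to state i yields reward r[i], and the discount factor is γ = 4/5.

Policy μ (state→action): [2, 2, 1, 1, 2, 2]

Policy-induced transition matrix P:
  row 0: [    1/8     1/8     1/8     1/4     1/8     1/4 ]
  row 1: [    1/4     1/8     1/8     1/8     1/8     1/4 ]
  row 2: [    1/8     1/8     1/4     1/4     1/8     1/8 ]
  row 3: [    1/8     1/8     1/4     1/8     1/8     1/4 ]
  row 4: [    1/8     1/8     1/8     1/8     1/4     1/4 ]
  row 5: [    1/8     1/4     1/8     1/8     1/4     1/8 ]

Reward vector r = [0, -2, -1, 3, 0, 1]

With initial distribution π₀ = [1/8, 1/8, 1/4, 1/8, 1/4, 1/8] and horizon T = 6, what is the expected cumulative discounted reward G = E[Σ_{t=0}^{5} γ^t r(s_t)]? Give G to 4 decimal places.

t=0: π = [0.1250, 0.1250, 0.2500, 0.1250, 0.2500, 0.1250], E[r] = 0.0000, γ^t·E[r] = 0.000000, running G = 0.000000
t=1: π = [0.1406, 0.1406, 0.1719, 0.1719, 0.1719, 0.2031], E[r] = 0.2656, γ^t·E[r] = 0.212500, running G = 0.212500
t=2: π = [0.1426, 0.1504, 0.1680, 0.1641, 0.1719, 0.2031], E[r] = 0.2266, γ^t·E[r] = 0.145000, running G = 0.357500
t=3: π = [0.1438, 0.1504, 0.1665, 0.1638, 0.1719, 0.2036], E[r] = 0.2278, γ^t·E[r] = 0.116625, running G = 0.474125
t=4: π = [0.1438, 0.1505, 0.1663, 0.1638, 0.1719, 0.2037], E[r] = 0.2279, γ^t·E[r] = 0.093350, running G = 0.567475
t=5: π = [0.1438, 0.1505, 0.1663, 0.1638, 0.1720, 0.2037], E[r] = 0.2278, γ^t·E[r] = 0.074658, running G = 0.642133

G = 0.6421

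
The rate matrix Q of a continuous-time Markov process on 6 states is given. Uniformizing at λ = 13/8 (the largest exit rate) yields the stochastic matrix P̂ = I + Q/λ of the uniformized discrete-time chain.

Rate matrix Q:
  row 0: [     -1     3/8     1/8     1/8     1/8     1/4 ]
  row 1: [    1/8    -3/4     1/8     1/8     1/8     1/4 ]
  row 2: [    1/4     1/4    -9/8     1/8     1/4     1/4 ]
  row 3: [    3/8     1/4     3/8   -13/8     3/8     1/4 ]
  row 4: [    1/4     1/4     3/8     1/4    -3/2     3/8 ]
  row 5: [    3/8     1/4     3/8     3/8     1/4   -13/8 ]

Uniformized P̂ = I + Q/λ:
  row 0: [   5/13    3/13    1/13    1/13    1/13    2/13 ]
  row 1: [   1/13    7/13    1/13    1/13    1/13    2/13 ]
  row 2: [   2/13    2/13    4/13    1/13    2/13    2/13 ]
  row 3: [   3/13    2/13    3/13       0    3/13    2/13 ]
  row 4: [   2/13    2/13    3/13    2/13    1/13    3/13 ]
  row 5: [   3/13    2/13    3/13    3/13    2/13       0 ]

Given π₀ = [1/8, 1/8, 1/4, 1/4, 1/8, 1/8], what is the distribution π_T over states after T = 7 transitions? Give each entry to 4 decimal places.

π = [0.1967, 0.2745, 0.1715, 0.0999, 0.1163, 0.1411]

t=0: π = [0.1250, 0.1250, 0.2500, 0.2500, 0.1250, 0.1250]
t=1: π = [0.2019, 0.2115, 0.2115, 0.0865, 0.1442, 0.1442]
t=2: π = [0.2019, 0.2507, 0.1834, 0.1036, 0.1176, 0.1428]
t=3: π = [0.2001, 0.2658, 0.1752, 0.1000, 0.1179, 0.1409]
t=4: π = [0.1981, 0.2715, 0.1726, 0.1000, 0.1166, 0.1412]
t=5: π = [0.1972, 0.2735, 0.1718, 0.0999, 0.1164, 0.1411]
t=6: π = [0.1969, 0.2742, 0.1716, 0.0999, 0.1164, 0.1411]
t=7: π = [0.1967, 0.2745, 0.1715, 0.0999, 0.1163, 0.1411]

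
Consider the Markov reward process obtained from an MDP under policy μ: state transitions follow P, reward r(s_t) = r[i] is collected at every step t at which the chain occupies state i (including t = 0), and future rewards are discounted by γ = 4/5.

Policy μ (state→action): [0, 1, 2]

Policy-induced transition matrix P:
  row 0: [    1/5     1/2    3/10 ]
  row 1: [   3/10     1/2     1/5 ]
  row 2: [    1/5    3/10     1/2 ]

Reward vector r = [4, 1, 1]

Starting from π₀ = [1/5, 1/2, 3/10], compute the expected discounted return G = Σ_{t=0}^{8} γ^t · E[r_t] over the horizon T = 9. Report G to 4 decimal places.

G = 7.3782

t=0: π = [0.2000, 0.5000, 0.3000], E[r] = 1.6000, γ^t·E[r] = 1.600000, running G = 1.600000
t=1: π = [0.2500, 0.4400, 0.3100], E[r] = 1.7500, γ^t·E[r] = 1.400000, running G = 3.000000
t=2: π = [0.2440, 0.4380, 0.3180], E[r] = 1.7320, γ^t·E[r] = 1.108480, running G = 4.108480
t=3: π = [0.2438, 0.4364, 0.3198], E[r] = 1.7314, γ^t·E[r] = 0.886477, running G = 4.994957
t=4: π = [0.2436, 0.4360, 0.3203], E[r] = 1.7309, γ^t·E[r] = 0.708985, running G = 5.703942
t=5: π = [0.2436, 0.4359, 0.3205], E[r] = 1.7308, γ^t·E[r] = 0.567152, running G = 6.271094
t=6: π = [0.2436, 0.4359, 0.3205], E[r] = 1.7308, γ^t·E[r] = 0.453714, running G = 6.724808
t=7: π = [0.2436, 0.4359, 0.3205], E[r] = 1.7308, γ^t·E[r] = 0.362969, running G = 7.087777
t=8: π = [0.2436, 0.4359, 0.3205], E[r] = 1.7308, γ^t·E[r] = 0.290375, running G = 7.378152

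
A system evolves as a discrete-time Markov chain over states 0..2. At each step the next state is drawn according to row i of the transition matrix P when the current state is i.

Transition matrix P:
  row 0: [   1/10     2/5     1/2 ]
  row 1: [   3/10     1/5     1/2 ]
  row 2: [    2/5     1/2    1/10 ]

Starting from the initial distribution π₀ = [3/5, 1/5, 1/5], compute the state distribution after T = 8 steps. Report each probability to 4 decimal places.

π = [0.2798, 0.3631, 0.3570]

t=0: π = [0.6000, 0.2000, 0.2000]
t=1: π = [0.2000, 0.3800, 0.4200]
t=2: π = [0.3020, 0.3660, 0.3320]
t=3: π = [0.2728, 0.3600, 0.3672]
t=4: π = [0.2822, 0.3647, 0.3531]
t=5: π = [0.2789, 0.3624, 0.3588]
t=6: π = [0.2801, 0.3634, 0.3565]
t=7: π = [0.2796, 0.3630, 0.3574]
t=8: π = [0.2798, 0.3631, 0.3570]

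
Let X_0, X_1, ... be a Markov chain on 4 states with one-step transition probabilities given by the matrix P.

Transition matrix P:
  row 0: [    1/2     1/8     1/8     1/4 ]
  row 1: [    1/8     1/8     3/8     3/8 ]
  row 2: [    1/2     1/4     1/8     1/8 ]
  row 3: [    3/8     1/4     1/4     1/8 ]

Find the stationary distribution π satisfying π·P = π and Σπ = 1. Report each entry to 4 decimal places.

π = [0.4061, 0.1771, 0.1968, 0.2200]

Balance equations π_j = Σ_i π_i·P[i][j]:
  π_0 = 1/2·π_0 + 1/8·π_1 + 1/2·π_2 + 3/8·π_3
  π_1 = 1/8·π_0 + 1/8·π_1 + 1/4·π_2 + 1/4·π_3
  π_2 = 1/8·π_0 + 3/8·π_1 + 1/8·π_2 + 1/4·π_3
  normalize: π_0 + π_1 + π_2 + π_3 = 1
Solving the linear system gives exactly π = [227/559, 99/559, 110/559, 123/559].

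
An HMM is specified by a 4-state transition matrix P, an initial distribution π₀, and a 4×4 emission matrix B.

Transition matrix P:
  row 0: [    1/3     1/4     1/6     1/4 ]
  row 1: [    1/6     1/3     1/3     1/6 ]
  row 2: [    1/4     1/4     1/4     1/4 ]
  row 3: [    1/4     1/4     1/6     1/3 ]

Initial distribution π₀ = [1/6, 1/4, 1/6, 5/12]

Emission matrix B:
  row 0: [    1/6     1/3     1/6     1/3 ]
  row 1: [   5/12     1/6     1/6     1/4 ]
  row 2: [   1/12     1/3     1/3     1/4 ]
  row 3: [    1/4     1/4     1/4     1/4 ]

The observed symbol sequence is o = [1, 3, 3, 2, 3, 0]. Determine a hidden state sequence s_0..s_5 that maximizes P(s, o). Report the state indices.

path = [3, 0, 0, 0, 0, 1]

t=0: δ = [5.556e-02, 4.167e-02, 5.556e-02, 1.042e-01]  (obs o_0=1)
t=1: δ = [8.681e-03, 6.510e-03, 4.340e-03, 8.681e-03]  ψ = [3, 3, 3, 3]  (obs o_1=3)
t=2: δ = [9.645e-04, 5.425e-04, 5.425e-04, 7.234e-04]  ψ = [0, 0, 1, 3]  (obs o_2=3)
t=3: δ = [5.358e-05, 4.019e-05, 6.028e-05, 6.028e-05]  ψ = [0, 0, 1, 0]  (obs o_3=2)
t=4: δ = [5.954e-06, 3.768e-06, 3.768e-06, 5.023e-06]  ψ = [0, 2, 2, 3]  (obs o_4=3)
t=5: δ = [3.308e-07, 6.202e-07, 1.047e-07, 4.186e-07]  ψ = [0, 0, 1, 3]  (obs o_5=0)
backtrack: best end state = 1; path = [3, 0, 0, 0, 0, 1]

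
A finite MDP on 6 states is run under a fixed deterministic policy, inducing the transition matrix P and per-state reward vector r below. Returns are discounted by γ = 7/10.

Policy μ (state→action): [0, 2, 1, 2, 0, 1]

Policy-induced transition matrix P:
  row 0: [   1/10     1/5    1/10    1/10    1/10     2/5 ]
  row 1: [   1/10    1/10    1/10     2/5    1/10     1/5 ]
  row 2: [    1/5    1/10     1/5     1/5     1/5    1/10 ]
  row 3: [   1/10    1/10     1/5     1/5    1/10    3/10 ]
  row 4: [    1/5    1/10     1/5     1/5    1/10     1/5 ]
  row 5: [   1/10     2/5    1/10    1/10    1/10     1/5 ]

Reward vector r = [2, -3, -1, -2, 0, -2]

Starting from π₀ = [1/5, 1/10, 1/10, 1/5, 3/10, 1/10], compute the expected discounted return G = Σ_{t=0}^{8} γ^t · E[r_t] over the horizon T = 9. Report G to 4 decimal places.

t=0: π = [0.2000, 0.1000, 0.1000, 0.2000, 0.3000, 0.1000], E[r] = -0.6000, γ^t·E[r] = -0.600000, running G = -0.600000
t=1: π = [0.1400, 0.1500, 0.1600, 0.1900, 0.1100, 0.2500], E[r] = -1.2100, γ^t·E[r] = -0.847000, running G = -1.447000
t=2: π = [0.1270, 0.1890, 0.1460, 0.1910, 0.1160, 0.2310], E[r] = -1.3030, γ^t·E[r] = -0.638470, running G = -2.085470
t=3: π = [0.1262, 0.1820, 0.1453, 0.2020, 0.1146, 0.2299], E[r] = -1.3027, γ^t·E[r] = -0.446826, running G = -2.532296
t=4: π = [0.1260, 0.1816, 0.1462, 0.2008, 0.1145, 0.2309], E[r] = -1.3024, γ^t·E[r] = -0.312701, running G = -2.844998
t=5: π = [0.1261, 0.1819, 0.1462, 0.2006, 0.1146, 0.2307], E[r] = -1.3022, γ^t·E[r] = -0.218860, running G = -3.063857
t=6: π = [0.1261, 0.1818, 0.1461, 0.2007, 0.1146, 0.2307], E[r] = -1.3021, γ^t·E[r] = -0.153194, running G = -3.217051
t=7: π = [0.1261, 0.1818, 0.1461, 0.2007, 0.1146, 0.2307], E[r] = -1.3021, γ^t·E[r] = -0.107236, running G = -3.324287
t=8: π = [0.1261, 0.1818, 0.1461, 0.2007, 0.1146, 0.2307], E[r] = -1.3021, γ^t·E[r] = -0.075065, running G = -3.399353

G = -3.3994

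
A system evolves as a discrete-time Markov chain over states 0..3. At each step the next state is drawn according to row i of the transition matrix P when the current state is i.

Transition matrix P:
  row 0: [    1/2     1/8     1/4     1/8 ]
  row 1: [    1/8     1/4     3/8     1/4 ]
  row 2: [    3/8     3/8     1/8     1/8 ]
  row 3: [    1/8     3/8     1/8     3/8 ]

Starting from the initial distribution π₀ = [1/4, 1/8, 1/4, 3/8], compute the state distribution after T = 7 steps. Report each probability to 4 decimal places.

π = [0.2913, 0.2686, 0.2286, 0.2115]

t=0: π = [0.2500, 0.1250, 0.2500, 0.3750]
t=1: π = [0.2813, 0.2969, 0.1875, 0.2344]
t=2: π = [0.2773, 0.2676, 0.2344, 0.2207]
t=3: π = [0.2876, 0.2722, 0.2266, 0.2136]
t=4: π = [0.2895, 0.2691, 0.2290, 0.2124]
t=5: π = [0.2908, 0.2690, 0.2285, 0.2117]
t=6: π = [0.2912, 0.2687, 0.2286, 0.2116]
t=7: π = [0.2913, 0.2686, 0.2286, 0.2115]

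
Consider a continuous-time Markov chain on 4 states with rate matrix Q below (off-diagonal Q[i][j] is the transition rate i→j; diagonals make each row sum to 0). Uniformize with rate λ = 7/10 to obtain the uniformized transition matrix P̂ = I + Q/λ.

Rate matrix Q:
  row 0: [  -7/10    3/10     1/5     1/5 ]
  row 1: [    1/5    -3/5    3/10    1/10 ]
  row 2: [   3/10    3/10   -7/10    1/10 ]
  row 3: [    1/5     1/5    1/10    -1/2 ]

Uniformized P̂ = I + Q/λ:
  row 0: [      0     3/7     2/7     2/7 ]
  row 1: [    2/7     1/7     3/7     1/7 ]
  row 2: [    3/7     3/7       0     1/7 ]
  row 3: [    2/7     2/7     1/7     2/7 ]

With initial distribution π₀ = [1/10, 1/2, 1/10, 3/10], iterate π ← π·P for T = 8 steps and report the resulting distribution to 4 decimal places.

t=0: π = [0.1000, 0.5000, 0.1000, 0.3000]
t=1: π = [0.2714, 0.2429, 0.2857, 0.2000]
t=2: π = [0.2490, 0.3306, 0.2102, 0.2102]
t=3: π = [0.2446, 0.3041, 0.2429, 0.2085]
t=4: π = [0.2505, 0.3119, 0.2300, 0.2076]
t=5: π = [0.2470, 0.3098, 0.2349, 0.2083]
t=6: π = [0.2487, 0.3103, 0.2331, 0.2079]
t=7: π = [0.2480, 0.3102, 0.2337, 0.2081]
t=8: π = [0.2483, 0.3102, 0.2335, 0.2080]

π = [0.2483, 0.3102, 0.2335, 0.2080]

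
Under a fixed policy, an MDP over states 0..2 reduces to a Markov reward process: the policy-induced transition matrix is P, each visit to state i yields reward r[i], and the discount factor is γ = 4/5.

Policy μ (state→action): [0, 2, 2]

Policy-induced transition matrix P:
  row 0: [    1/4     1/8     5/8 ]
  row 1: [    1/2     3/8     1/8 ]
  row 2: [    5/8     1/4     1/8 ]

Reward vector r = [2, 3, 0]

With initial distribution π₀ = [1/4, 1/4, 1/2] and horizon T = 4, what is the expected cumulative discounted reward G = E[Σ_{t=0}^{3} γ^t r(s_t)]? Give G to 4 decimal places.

t=0: π = [0.2500, 0.2500, 0.5000], E[r] = 1.2500, γ^t·E[r] = 1.250000, running G = 1.250000
t=1: π = [0.5000, 0.2500, 0.2500], E[r] = 1.7500, γ^t·E[r] = 1.400000, running G = 2.650000
t=2: π = [0.4063, 0.2188, 0.3750], E[r] = 1.4688, γ^t·E[r] = 0.940000, running G = 3.590000
t=3: π = [0.4453, 0.2266, 0.3281], E[r] = 1.5703, γ^t·E[r] = 0.804000, running G = 4.394000

G = 4.3940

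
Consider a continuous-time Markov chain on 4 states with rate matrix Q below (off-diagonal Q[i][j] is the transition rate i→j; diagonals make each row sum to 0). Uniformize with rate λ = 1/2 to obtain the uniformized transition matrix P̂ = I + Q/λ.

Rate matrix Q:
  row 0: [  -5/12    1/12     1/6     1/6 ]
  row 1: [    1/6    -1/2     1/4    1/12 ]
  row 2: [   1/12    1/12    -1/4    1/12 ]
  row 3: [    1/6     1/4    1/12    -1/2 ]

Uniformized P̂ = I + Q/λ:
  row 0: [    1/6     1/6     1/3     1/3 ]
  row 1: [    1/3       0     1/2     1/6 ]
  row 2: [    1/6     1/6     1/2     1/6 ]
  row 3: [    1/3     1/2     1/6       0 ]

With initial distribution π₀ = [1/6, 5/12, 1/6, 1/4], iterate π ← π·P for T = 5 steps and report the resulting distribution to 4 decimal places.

t=0: π = [0.1667, 0.4167, 0.1667, 0.2500]
t=1: π = [0.2778, 0.1806, 0.3889, 0.1528]
t=2: π = [0.2222, 0.1875, 0.4028, 0.1875]
t=3: π = [0.2292, 0.1979, 0.4005, 0.1725]
t=4: π = [0.2284, 0.1912, 0.4043, 0.1761]
t=5: π = [0.2279, 0.1935, 0.4032, 0.1754]

π = [0.2279, 0.1935, 0.4032, 0.1754]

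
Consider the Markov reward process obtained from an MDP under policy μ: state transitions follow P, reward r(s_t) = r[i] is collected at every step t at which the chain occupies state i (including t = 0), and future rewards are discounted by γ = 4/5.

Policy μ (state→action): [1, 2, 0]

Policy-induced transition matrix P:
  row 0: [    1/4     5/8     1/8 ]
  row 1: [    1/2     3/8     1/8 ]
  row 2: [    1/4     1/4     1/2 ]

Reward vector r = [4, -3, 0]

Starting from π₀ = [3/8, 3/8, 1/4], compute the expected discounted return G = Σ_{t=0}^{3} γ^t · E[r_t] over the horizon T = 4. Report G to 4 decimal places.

G = 0.5723

t=0: π = [0.3750, 0.3750, 0.2500], E[r] = 0.3750, γ^t·E[r] = 0.375000, running G = 0.375000
t=1: π = [0.3438, 0.4375, 0.2188], E[r] = 0.0625, γ^t·E[r] = 0.050000, running G = 0.425000
t=2: π = [0.3594, 0.4336, 0.2070], E[r] = 0.1367, γ^t·E[r] = 0.087500, running G = 0.512500
t=3: π = [0.3584, 0.4390, 0.2026], E[r] = 0.1167, γ^t·E[r] = 0.059750, running G = 0.572250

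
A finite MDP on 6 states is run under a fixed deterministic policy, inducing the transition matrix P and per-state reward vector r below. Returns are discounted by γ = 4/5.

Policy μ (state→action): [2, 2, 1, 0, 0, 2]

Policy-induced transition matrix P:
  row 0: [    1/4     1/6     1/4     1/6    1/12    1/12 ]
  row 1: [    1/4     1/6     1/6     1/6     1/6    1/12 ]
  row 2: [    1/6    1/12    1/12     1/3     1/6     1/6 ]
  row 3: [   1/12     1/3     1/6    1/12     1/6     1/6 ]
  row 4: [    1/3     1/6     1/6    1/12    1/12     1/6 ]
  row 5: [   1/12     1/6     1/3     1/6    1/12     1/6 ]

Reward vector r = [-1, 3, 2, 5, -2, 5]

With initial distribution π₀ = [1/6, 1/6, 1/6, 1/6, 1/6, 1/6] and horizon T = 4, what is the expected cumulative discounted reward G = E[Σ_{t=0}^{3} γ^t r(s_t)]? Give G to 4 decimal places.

G = 5.9311

t=0: π = [0.1667, 0.1667, 0.1667, 0.1667, 0.1667, 0.1667], E[r] = 2.0000, γ^t·E[r] = 2.000000, running G = 2.000000
t=1: π = [0.1944, 0.1806, 0.1944, 0.1667, 0.1250, 0.1389], E[r] = 2.0139, γ^t·E[r] = 1.611111, running G = 3.611111
t=2: π = [0.1933, 0.1782, 0.1898, 0.1748, 0.1285, 0.1354], E[r] = 2.0150, γ^t·E[r] = 1.289630, running G = 4.900741
t=3: π = [0.1932, 0.1800, 0.1895, 0.1730, 0.1286, 0.1357], E[r] = 2.0123, γ^t·E[r] = 1.030321, running G = 5.931062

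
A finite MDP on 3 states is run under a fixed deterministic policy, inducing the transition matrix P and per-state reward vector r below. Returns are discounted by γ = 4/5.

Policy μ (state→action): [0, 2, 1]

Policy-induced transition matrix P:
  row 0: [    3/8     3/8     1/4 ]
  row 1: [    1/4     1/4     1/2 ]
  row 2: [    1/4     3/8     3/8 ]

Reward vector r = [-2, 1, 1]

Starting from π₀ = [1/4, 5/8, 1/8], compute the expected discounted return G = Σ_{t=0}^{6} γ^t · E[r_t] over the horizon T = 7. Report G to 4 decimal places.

G = 0.6835

t=0: π = [0.2500, 0.6250, 0.1250], E[r] = 0.2500, γ^t·E[r] = 0.250000, running G = 0.250000
t=1: π = [0.2813, 0.2969, 0.4219], E[r] = 0.1563, γ^t·E[r] = 0.125000, running G = 0.375000
t=2: π = [0.2852, 0.3379, 0.3770], E[r] = 0.1445, γ^t·E[r] = 0.092500, running G = 0.467500
t=3: π = [0.2856, 0.3328, 0.3816], E[r] = 0.1431, γ^t·E[r] = 0.073250, running G = 0.540750
t=4: π = [0.2857, 0.3334, 0.3809], E[r] = 0.1429, γ^t·E[r] = 0.058525, running G = 0.599275
t=5: π = [0.2857, 0.3333, 0.3810], E[r] = 0.1429, γ^t·E[r] = 0.046813, running G = 0.646088
t=6: π = [0.2857, 0.3333, 0.3810], E[r] = 0.1429, γ^t·E[r] = 0.037449, running G = 0.683537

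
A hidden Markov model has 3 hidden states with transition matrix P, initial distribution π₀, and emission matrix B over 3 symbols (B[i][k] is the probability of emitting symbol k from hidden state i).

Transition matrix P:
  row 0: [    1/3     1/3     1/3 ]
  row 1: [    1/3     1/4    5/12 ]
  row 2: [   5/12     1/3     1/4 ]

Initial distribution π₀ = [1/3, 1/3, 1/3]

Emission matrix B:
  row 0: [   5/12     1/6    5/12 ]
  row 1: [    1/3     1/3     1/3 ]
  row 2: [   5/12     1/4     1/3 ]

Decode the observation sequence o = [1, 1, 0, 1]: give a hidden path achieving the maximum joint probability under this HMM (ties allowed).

path = [1, 2, 0, 1]

t=0: δ = [5.556e-02, 1.111e-01, 8.333e-02]  (obs o_0=1)
t=1: δ = [6.173e-03, 9.259e-03, 1.157e-02]  ψ = [1, 1, 1]  (obs o_1=1)
t=2: δ = [2.009e-03, 1.286e-03, 1.608e-03]  ψ = [2, 2, 1]  (obs o_2=0)
t=3: δ = [1.116e-04, 2.233e-04, 1.674e-04]  ψ = [0, 0, 0]  (obs o_3=1)
backtrack: best end state = 1; path = [1, 2, 0, 1]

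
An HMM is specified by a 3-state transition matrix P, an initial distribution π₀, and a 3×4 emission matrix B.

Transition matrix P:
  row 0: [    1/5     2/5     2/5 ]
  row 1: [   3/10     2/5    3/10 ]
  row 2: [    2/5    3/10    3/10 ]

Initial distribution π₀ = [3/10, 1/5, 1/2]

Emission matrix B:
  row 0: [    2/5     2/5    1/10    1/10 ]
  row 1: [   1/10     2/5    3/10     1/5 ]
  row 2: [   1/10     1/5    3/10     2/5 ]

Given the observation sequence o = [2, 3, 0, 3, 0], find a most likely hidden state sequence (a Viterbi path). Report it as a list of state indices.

path = [2, 2, 0, 2, 0]

t=0: δ = [3.000e-02, 6.000e-02, 1.500e-01]  (obs o_0=2)
t=1: δ = [6.000e-03, 9.000e-03, 1.800e-02]  ψ = [2, 2, 2]  (obs o_1=3)
t=2: δ = [2.880e-03, 5.400e-04, 5.400e-04]  ψ = [2, 2, 2]  (obs o_2=0)
t=3: δ = [5.760e-05, 2.304e-04, 4.608e-04]  ψ = [0, 0, 0]  (obs o_3=3)
t=4: δ = [7.373e-05, 1.382e-05, 1.382e-05]  ψ = [2, 2, 2]  (obs o_4=0)
backtrack: best end state = 0; path = [2, 2, 0, 2, 0]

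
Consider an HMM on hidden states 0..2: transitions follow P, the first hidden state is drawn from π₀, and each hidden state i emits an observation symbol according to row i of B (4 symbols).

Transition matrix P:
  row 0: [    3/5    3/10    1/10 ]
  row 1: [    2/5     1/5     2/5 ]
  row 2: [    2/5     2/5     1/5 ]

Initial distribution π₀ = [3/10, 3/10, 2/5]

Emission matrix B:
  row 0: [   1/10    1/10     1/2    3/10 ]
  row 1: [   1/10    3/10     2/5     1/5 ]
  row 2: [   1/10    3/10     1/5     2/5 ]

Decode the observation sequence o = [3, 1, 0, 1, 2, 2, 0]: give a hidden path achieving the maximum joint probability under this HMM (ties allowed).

path = [2, 1, 2, 1, 0, 0, 0]

t=0: δ = [9.000e-02, 6.000e-02, 1.600e-01]  (obs o_0=3)
t=1: δ = [6.400e-03, 1.920e-02, 9.600e-03]  ψ = [2, 2, 2]  (obs o_1=1)
t=2: δ = [7.680e-04, 3.840e-04, 7.680e-04]  ψ = [1, 1, 1]  (obs o_2=0)
t=3: δ = [4.608e-05, 9.216e-05, 4.608e-05]  ψ = [0, 2, 1]  (obs o_3=1)
t=4: δ = [1.843e-05, 7.373e-06, 7.373e-06]  ψ = [1, 1, 1]  (obs o_4=2)
t=5: δ = [5.530e-06, 2.212e-06, 5.898e-07]  ψ = [0, 0, 1]  (obs o_5=2)
t=6: δ = [3.318e-07, 1.659e-07, 8.847e-08]  ψ = [0, 0, 1]  (obs o_6=0)
backtrack: best end state = 0; path = [2, 1, 2, 1, 0, 0, 0]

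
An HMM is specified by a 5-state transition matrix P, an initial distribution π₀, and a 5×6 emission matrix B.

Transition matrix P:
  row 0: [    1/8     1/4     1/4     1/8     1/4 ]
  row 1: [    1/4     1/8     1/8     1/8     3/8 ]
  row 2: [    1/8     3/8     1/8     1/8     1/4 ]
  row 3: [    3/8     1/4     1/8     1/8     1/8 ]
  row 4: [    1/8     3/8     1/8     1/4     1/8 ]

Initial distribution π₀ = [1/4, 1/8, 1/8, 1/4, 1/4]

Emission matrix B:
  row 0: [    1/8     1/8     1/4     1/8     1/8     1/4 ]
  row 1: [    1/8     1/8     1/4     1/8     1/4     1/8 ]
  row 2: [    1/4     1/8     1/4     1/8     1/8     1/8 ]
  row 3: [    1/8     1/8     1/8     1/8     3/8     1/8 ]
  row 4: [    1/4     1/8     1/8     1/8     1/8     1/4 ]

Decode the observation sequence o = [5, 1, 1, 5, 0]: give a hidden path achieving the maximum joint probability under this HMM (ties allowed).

t=0: δ = [6.250e-02, 1.562e-02, 1.562e-02, 3.125e-02, 6.250e-02]  (obs o_0=5)
t=1: δ = [1.465e-03, 2.930e-03, 1.953e-03, 1.953e-03, 1.953e-03]  ψ = [3, 4, 0, 4, 0]  (obs o_1=1)
t=2: δ = [9.155e-05, 9.155e-05, 4.578e-05, 6.104e-05, 1.373e-04]  ψ = [1, 2, 0, 4, 1]  (obs o_2=1)
t=3: δ = [5.722e-06, 6.437e-06, 2.861e-06, 4.292e-06, 8.583e-06]  ψ = [1, 4, 0, 4, 1]  (obs o_3=5)
t=4: δ = [2.012e-07, 4.023e-07, 3.576e-07, 2.682e-07, 6.035e-07]  ψ = [1, 4, 0, 4, 1]  (obs o_4=0)
backtrack: best end state = 4; path = [4, 1, 4, 1, 4]

path = [4, 1, 4, 1, 4]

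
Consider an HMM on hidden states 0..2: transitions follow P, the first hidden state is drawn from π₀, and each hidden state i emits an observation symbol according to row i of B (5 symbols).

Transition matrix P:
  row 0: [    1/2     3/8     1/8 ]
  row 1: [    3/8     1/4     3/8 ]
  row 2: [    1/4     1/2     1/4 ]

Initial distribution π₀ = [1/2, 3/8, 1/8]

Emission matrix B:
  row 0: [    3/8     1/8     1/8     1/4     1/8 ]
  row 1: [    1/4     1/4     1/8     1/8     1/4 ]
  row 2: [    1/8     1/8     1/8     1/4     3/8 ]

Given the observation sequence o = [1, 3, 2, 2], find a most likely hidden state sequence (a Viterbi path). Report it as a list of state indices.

path = [1, 0, 0, 0]

t=0: δ = [6.250e-02, 9.375e-02, 1.562e-02]  (obs o_0=1)
t=1: δ = [8.789e-03, 2.930e-03, 8.789e-03]  ψ = [1, 0, 1]  (obs o_1=3)
t=2: δ = [5.493e-04, 5.493e-04, 2.747e-04]  ψ = [0, 2, 2]  (obs o_2=2)
t=3: δ = [3.433e-05, 2.575e-05, 2.575e-05]  ψ = [0, 0, 1]  (obs o_3=2)
backtrack: best end state = 0; path = [1, 0, 0, 0]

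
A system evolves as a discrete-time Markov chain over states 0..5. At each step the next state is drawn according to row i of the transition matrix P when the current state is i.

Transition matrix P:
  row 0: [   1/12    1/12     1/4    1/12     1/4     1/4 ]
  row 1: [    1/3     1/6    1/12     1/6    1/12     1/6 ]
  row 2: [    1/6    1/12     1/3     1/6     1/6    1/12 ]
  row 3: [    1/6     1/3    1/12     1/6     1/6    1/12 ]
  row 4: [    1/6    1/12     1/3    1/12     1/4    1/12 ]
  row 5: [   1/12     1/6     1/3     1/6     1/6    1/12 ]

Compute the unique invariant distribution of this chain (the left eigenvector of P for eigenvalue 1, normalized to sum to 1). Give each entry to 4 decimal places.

Balance equations π_j = Σ_i π_i·P[i][j]:
  π_0 = 1/12·π_0 + 1/3·π_1 + 1/6·π_2 + 1/6·π_3 + 1/6·π_4 + 1/12·π_5
  π_1 = 1/12·π_0 + 1/6·π_1 + 1/12·π_2 + 1/3·π_3 + 1/12·π_4 + 1/6·π_5
  π_2 = 1/4·π_0 + 1/12·π_1 + 1/3·π_2 + 1/12·π_3 + 1/3·π_4 + 1/3·π_5
  π_3 = 1/12·π_0 + 1/6·π_1 + 1/6·π_2 + 1/6·π_3 + 1/12·π_4 + 1/6·π_5
  π_4 = 1/4·π_0 + 1/12·π_1 + 1/6·π_2 + 1/6·π_3 + 1/4·π_4 + 1/6·π_5
  normalize: π_0 + π_1 + π_2 + π_3 + π_4 + π_5 = 1
Solving the linear system gives exactly π = [12581/75842, 5292/37921, 28469/113763, 31283/227526, 13971/75842, 9299/75842].

π = [0.1659, 0.1396, 0.2502, 0.1375, 0.1842, 0.1226]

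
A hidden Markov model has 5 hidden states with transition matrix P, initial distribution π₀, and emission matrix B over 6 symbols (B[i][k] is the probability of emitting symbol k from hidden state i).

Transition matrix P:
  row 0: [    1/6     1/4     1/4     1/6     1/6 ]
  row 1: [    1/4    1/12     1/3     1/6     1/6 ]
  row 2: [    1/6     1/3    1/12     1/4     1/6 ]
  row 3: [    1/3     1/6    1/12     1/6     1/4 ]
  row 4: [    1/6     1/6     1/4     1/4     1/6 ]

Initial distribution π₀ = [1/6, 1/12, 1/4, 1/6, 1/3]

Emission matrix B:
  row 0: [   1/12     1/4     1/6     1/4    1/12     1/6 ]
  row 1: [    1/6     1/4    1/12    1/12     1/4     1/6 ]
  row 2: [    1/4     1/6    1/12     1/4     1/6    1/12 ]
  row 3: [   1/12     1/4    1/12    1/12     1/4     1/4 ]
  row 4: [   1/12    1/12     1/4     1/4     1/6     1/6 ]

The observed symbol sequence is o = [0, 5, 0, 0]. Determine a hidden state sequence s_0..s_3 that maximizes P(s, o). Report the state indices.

t=0: δ = [1.389e-02, 1.389e-02, 6.250e-02, 1.389e-02, 2.778e-02]  (obs o_0=0)
t=1: δ = [1.736e-03, 3.472e-03, 5.787e-04, 3.906e-03, 1.736e-03]  ψ = [2, 2, 4, 2, 2]  (obs o_1=5)
t=2: δ = [1.085e-04, 1.085e-04, 2.894e-04, 5.425e-05, 8.138e-05]  ψ = [3, 3, 1, 3, 3]  (obs o_2=0)
t=3: δ = [4.019e-06, 1.608e-05, 9.042e-06, 6.028e-06, 4.019e-06]  ψ = [2, 2, 1, 2, 2]  (obs o_3=0)
backtrack: best end state = 1; path = [2, 1, 2, 1]

path = [2, 1, 2, 1]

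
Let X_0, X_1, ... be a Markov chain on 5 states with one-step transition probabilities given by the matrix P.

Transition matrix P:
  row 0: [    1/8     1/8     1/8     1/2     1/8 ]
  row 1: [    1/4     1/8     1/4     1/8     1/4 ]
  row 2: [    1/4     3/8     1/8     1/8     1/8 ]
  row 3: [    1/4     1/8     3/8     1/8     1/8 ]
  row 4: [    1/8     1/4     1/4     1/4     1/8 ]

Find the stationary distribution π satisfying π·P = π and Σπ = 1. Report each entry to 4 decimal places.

Balance equations π_j = Σ_i π_i·P[i][j]:
  π_0 = 1/8·π_0 + 1/4·π_1 + 1/4·π_2 + 1/4·π_3 + 1/8·π_4
  π_1 = 1/8·π_0 + 1/8·π_1 + 3/8·π_2 + 1/8·π_3 + 1/4·π_4
  π_2 = 1/8·π_0 + 1/4·π_1 + 1/8·π_2 + 3/8·π_3 + 1/4·π_4
  π_3 = 1/2·π_0 + 1/8·π_1 + 1/8·π_2 + 1/8·π_3 + 1/4·π_4
  normalize: π_0 + π_1 + π_2 + π_3 + π_4 = 1
Solving the linear system gives exactly π = [599/2914, 291/1457, 1305/5828, 1287/5828, 437/2914].

π = [0.2056, 0.1997, 0.2239, 0.2208, 0.1500]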